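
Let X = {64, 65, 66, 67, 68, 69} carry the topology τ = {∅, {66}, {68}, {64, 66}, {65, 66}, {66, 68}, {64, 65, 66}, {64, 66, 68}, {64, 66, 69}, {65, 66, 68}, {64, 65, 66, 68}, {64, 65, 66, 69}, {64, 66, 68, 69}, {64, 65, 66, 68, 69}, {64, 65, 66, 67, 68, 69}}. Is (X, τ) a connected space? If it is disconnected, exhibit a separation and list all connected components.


(X, τ) is connected.

Find clopen sets (U ∈ τ with X ∖ U ∈ τ):
  U = ∅, X ∖ U = {64, 65, 66, 67, 68, 69} — both open, so U is clopen.
  U = {64, 65, 66, 67, 68, 69}, X ∖ U = ∅ — both open, so U is clopen.
Only trivial clopens (∅ and X) exist, so (X, τ) is connected.
Compute connected components by grouping points that agree on all clopens:
  component: {64, 65, 66, 67, 68, 69}


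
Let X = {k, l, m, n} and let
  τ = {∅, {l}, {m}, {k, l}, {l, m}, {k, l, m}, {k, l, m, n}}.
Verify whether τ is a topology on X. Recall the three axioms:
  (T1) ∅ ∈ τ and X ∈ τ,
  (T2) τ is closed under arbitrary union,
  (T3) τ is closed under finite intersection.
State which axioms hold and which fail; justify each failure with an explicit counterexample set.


τ IS a topology on X.

Axiom (T1): ∅ ∈ τ? Yes; X ∈ τ? Yes.
Axiom (T2/T3): check pairwise unions and intersections of members of τ.
All pairwise intersections and unions checked — each lies in τ. Therefore τ satisfies (T1), (T2), (T3): it IS a topology on X.


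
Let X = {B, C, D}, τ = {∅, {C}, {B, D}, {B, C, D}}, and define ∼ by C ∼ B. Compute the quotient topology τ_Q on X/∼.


X/∼ = {[B=C], [D]}; |τ_Q| = 2.

Equivalence classes: [B=C], [D].
Quotient map π: X → X/∼ sends B ↦ [B=C], C ↦ [B=C], D ↦ [D].
For each subset V ⊆ X/∼, compute π^{-1}(V) ⊆ X and check whether π^{-1}(V) ∈ τ. V is open in τ_Q iff π^{-1}(V) ∈ τ.
  V = {}: π^{-1}(V) = ∅ ∈ τ ✓.
  V = {[B=C]}: π^{-1}(V) = {B, C} ∉ τ ✗.
  V = {[D]}: π^{-1}(V) = {D} ∉ τ ✗.
  V = {[B=C], [D]}: π^{-1}(V) = {B, C, D} ∈ τ ✓.
Open sets in the quotient: τ_Q = {{}, {[B=C], [D]}} (2 elements).


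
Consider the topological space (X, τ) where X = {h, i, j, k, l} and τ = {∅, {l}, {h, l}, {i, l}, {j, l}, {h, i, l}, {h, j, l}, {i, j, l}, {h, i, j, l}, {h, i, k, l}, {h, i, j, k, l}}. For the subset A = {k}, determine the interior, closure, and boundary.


int(A) = ∅, cl(A) = {k}, ∂A = {k}.

Closed sets in (X, τ) are complements of opens:
  closed(X, τ) = {∅, {j}, {k}, {h, k}, {i, k}, {j, k}, {h, i, k}, {h, j, k}, {i, j, k}, {h, i, j, k}, {h, i, j, k, l}}.
int(A) = ⋃ {U ∈ τ : U ⊆ A}. Opens contained in A: ∅.
Taking the union of these: int(A) = ∅.
cl(A) = ⋂ {C closed : A ⊆ C}. Closed sets containing A: {k}, {h, k}, {i, k}, {j, k}, {h, i, k}, {h, j, k}, {i, j, k}, {h, i, j, k}, {h, i, j, k, l}.
Intersecting these: cl(A) = {k}.
∂A = cl(A) ∖ int(A) = {k} ∖ ∅ = {k}.


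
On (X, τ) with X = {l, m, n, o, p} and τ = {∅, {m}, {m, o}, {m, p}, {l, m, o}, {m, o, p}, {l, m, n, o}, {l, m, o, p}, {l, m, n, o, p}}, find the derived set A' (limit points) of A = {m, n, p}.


A' = {l, n, o, p}

For each x ∈ X, list the open sets U ∈ τ with x ∈ U, then check whether U ∩ (A ∖ {x}) ≠ ∅ for every such U.
  x = l: opens ∋ x are {l, m, o}, {l, m, n, o}, {l, m, o, p}, {l, m, n, o, p}; each meets A ∖ {l}, so x IS a limit point.
  x = m: open {m} ∋ x has {m} ∩ (A ∖ {m}) = ∅, so x is NOT a limit point.
  x = n: opens ∋ x are {l, m, n, o}, {l, m, n, o, p}; each meets A ∖ {n}, so x IS a limit point.
  x = o: opens ∋ x are {m, o}, {l, m, o}, {m, o, p}, {l, m, n, o}, {l, m, o, p}, {l, m, n, o, p}; each meets A ∖ {o}, so x IS a limit point.
  x = p: opens ∋ x are {m, p}, {m, o, p}, {l, m, o, p}, {l, m, n, o, p}; each meets A ∖ {p}, so x IS a limit point.
Collecting: A' = {l, n, o, p}.


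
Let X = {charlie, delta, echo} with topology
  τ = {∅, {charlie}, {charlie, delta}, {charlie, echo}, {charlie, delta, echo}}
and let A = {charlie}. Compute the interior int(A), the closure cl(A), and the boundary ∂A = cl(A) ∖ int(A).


int(A) = {charlie}, cl(A) = {charlie, delta, echo}, ∂A = {delta, echo}.

Closed sets in (X, τ) are complements of opens:
  closed(X, τ) = {∅, {delta}, {echo}, {delta, echo}, {charlie, delta, echo}}.
int(A) = ⋃ {U ∈ τ : U ⊆ A}. Opens contained in A: ∅, {charlie}.
Taking the union of these: int(A) = {charlie}.
cl(A) = ⋂ {C closed : A ⊆ C}. Closed sets containing A: {charlie, delta, echo}.
Intersecting these: cl(A) = {charlie, delta, echo}.
∂A = cl(A) ∖ int(A) = {charlie, delta, echo} ∖ {charlie} = {delta, echo}.


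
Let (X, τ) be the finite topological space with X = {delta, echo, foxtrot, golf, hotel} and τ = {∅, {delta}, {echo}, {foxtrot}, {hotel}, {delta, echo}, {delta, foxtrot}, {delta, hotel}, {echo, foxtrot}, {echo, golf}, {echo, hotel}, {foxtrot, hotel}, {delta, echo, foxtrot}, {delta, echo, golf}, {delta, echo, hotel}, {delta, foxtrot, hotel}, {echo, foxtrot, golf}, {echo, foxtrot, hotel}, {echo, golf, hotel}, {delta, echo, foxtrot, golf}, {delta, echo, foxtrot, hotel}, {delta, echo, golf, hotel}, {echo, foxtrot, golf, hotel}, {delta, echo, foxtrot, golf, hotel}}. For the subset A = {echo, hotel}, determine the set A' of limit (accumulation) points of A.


A' = {golf}

For each x ∈ X, list the open sets U ∈ τ with x ∈ U, then check whether U ∩ (A ∖ {x}) ≠ ∅ for every such U.
  x = delta: open {delta} ∋ x has {delta} ∩ (A ∖ {delta}) = ∅, so x is NOT a limit point.
  x = echo: open {echo} ∋ x has {echo} ∩ (A ∖ {echo}) = ∅, so x is NOT a limit point.
  x = foxtrot: open {foxtrot} ∋ x has {foxtrot} ∩ (A ∖ {foxtrot}) = ∅, so x is NOT a limit point.
  x = golf: opens ∋ x are {echo, golf}, {delta, echo, golf}, {echo, foxtrot, golf}, {echo, golf, hotel}, {delta, echo, foxtrot, golf}, {delta, echo, golf, hotel}, {echo, foxtrot, golf, hotel}, {delta, echo, foxtrot, golf, hotel}; each meets A ∖ {golf}, so x IS a limit point.
  x = hotel: open {hotel} ∋ x has {hotel} ∩ (A ∖ {hotel}) = ∅, so x is NOT a limit point.
Collecting: A' = {golf}.


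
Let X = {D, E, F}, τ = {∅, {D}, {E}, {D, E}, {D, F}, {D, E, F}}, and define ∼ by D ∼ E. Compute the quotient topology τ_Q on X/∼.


X/∼ = {[D=E], [F]}; |τ_Q| = 3.

Equivalence classes: [D=E], [F].
Quotient map π: X → X/∼ sends D ↦ [D=E], E ↦ [D=E], F ↦ [F].
For each subset V ⊆ X/∼, compute π^{-1}(V) ⊆ X and check whether π^{-1}(V) ∈ τ. V is open in τ_Q iff π^{-1}(V) ∈ τ.
  V = {}: π^{-1}(V) = ∅ ∈ τ ✓.
  V = {[D=E]}: π^{-1}(V) = {D, E} ∈ τ ✓.
  V = {[F]}: π^{-1}(V) = {F} ∉ τ ✗.
  V = {[D=E], [F]}: π^{-1}(V) = {D, E, F} ∈ τ ✓.
Open sets in the quotient: τ_Q = {{}, {[D=E]}, {[D=E], [F]}} (3 elements).


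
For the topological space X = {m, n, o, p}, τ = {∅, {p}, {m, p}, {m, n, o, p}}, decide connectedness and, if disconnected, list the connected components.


(X, τ) is connected.

Find clopen sets (U ∈ τ with X ∖ U ∈ τ):
  U = ∅, X ∖ U = {m, n, o, p} — both open, so U is clopen.
  U = {m, n, o, p}, X ∖ U = ∅ — both open, so U is clopen.
Only trivial clopens (∅ and X) exist, so (X, τ) is connected.
Compute connected components by grouping points that agree on all clopens:
  component: {m, n, o, p}


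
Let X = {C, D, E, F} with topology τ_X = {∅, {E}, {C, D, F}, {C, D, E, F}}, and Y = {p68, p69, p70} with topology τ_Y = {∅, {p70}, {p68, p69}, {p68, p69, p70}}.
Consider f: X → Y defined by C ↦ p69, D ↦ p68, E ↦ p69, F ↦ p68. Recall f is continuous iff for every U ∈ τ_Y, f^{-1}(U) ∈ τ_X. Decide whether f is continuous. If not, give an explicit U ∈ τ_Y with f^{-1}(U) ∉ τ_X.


f IS continuous.

Compute f^{-1}(U) for each U ∈ τ_Y:
  U = ∅: f^{-1}(U) = ∅ ∈ τ_X ✓.
  U = {p70}: f^{-1}(U) = ∅ ∈ τ_X ✓.
  U = {p68, p69}: f^{-1}(U) = {C, D, E, F} ∈ τ_X ✓.
  U = {p68, p69, p70}: f^{-1}(U) = {C, D, E, F} ∈ τ_X ✓.
Every preimage lies in τ_X, so f IS continuous.


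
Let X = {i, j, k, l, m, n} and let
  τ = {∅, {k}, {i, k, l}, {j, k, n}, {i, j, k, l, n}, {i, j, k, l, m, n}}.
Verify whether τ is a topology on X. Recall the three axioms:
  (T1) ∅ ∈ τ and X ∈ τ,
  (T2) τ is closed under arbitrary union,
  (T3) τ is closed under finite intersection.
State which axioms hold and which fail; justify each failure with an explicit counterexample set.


τ IS a topology on X.

Axiom (T1): ∅ ∈ τ? Yes; X ∈ τ? Yes.
Axiom (T2/T3): check pairwise unions and intersections of members of τ.
All pairwise intersections and unions checked — each lies in τ. Therefore τ satisfies (T1), (T2), (T3): it IS a topology on X.


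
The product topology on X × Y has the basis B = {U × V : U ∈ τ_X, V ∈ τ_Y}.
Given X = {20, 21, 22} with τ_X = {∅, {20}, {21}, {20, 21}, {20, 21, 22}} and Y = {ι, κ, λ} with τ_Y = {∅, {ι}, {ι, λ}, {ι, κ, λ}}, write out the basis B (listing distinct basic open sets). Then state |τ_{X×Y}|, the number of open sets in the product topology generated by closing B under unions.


Basis B = {∅ × ∅, {20} × {ι}, {21} × {ι}, {20} × {ι, λ}, {20, 21} × {ι}, {21} × {ι, λ}, {20} × {ι, κ, λ}, {20, 21, 22} × {ι}, {21} × {ι, κ, λ}, {20, 21} × {ι, λ}, {20, 21} × {ι, κ, λ}, {20, 21, 22} × {ι, λ}, {20, 21, 22} × {ι, κ, λ}}; |τ_{X×Y}| = 30.

Enumerate products U × V with U ∈ τ_X, V ∈ τ_Y (deduplicated):
  ∅ × ∅ = {} (∅)
  {20} × {ι} = {(20,ι)}
  {21} × {ι} = {(21,ι)}
  {20} × {ι, λ} = {(20,ι), (20,λ)}
  {20, 21} × {ι} = {(20,ι), (21,ι)}
  {21} × {ι, λ} = {(21,ι), (21,λ)}
  {20} × {ι, κ, λ} = {(20,ι), (20,κ), (20,λ)}
  {20, 21, 22} × {ι} = {(20,ι), (21,ι), (22,ι)}
  {21} × {ι, κ, λ} = {(21,ι), (21,κ), (21,λ)}
  {20, 21} × {ι, λ} = {(20,ι), (20,λ), (21,ι), (21,λ)}
  {20, 21} × {ι, κ, λ} = {(20,ι), (20,κ), (20,λ), (21,ι), (21,κ), (21,λ)}
  {20, 21, 22} × {ι, λ} = {(20,ι), (20,λ), (21,ι), (21,λ), (22,ι), (22,λ)}
  {20, 21, 22} × {ι, κ, λ} = {(20,ι), (20,κ), (20,λ), (21,ι), (21,κ), (21,λ), (22,ι), (22,κ), (22,λ)}
These 13 distinct sets form the basis B.
Close under arbitrary unions to get τ_{X×Y}; counting gives |τ_{X×Y}| = 30.


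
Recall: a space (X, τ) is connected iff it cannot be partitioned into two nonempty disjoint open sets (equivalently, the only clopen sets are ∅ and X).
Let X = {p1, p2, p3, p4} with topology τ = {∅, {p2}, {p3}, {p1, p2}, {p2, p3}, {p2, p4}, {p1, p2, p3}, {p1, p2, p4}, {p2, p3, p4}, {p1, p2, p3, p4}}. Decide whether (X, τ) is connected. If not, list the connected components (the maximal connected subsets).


(X, τ) is disconnected; components = [{p3}, {p1, p2, p4}].

Find clopen sets (U ∈ τ with X ∖ U ∈ τ):
  U = ∅, X ∖ U = {p1, p2, p3, p4} — both open, so U is clopen.
  U = {p3}, X ∖ U = {p1, p2, p4} — both open, so U is clopen.
  U = {p1, p2, p4}, X ∖ U = {p3} — both open, so U is clopen.
  U = {p1, p2, p3, p4}, X ∖ U = ∅ — both open, so U is clopen.
Nontrivial clopen(s) exist: e.g. {p1, p2, p4}. So (X, τ) is disconnected.
Compute connected components by grouping points that agree on all clopens:
  component: {p3}
  component: {p1, p2, p4}


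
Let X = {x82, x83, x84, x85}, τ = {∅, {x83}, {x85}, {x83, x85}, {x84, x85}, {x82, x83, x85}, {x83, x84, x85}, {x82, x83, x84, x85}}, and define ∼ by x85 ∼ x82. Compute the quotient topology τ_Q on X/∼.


X/∼ = {[x82=x85], [x83], [x84]}; |τ_Q| = 4.

Equivalence classes: [x82=x85], [x83], [x84].
Quotient map π: X → X/∼ sends x82 ↦ [x82=x85], x83 ↦ [x83], x84 ↦ [x84], x85 ↦ [x82=x85].
For each subset V ⊆ X/∼, compute π^{-1}(V) ⊆ X and check whether π^{-1}(V) ∈ τ. V is open in τ_Q iff π^{-1}(V) ∈ τ.
  V = {}: π^{-1}(V) = ∅ ∈ τ ✓.
  V = {[x82=x85]}: π^{-1}(V) = {x82, x85} ∉ τ ✗.
  V = {[x83]}: π^{-1}(V) = {x83} ∈ τ ✓.
  V = {[x82=x85], [x83]}: π^{-1}(V) = {x82, x83, x85} ∈ τ ✓.
  V = {[x84]}: π^{-1}(V) = {x84} ∉ τ ✗.
  V = {[x82=x85], [x84]}: π^{-1}(V) = {x82, x84, x85} ∉ τ ✗.
  V = {[x83], [x84]}: π^{-1}(V) = {x83, x84} ∉ τ ✗.
  V = {[x82=x85], [x83], [x84]}: π^{-1}(V) = {x82, x83, x84, x85} ∈ τ ✓.
Open sets in the quotient: τ_Q = {{}, {[x83]}, {[x82=x85], [x83]}, {[x82=x85], [x83], [x84]}} (4 elements).


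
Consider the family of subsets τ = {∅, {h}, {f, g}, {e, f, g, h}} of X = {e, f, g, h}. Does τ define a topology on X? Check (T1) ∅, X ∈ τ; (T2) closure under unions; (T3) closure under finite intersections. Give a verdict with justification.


τ is NOT a topology on X.

Axiom (T1): ∅ ∈ τ? Yes; X ∈ τ? Yes.
Axiom (T2/T3): check pairwise unions and intersections of members of τ.
Counterexample for (T2): {h} ∪ {f, g} = {f, g, h} ∉ τ. Therefore τ is NOT a topology.


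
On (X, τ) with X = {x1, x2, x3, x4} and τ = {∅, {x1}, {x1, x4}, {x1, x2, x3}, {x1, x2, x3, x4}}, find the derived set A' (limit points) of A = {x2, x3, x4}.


A' = {x2, x3}

For each x ∈ X, list the open sets U ∈ τ with x ∈ U, then check whether U ∩ (A ∖ {x}) ≠ ∅ for every such U.
  x = x1: open {x1} ∋ x has {x1} ∩ (A ∖ {x1}) = ∅, so x is NOT a limit point.
  x = x2: opens ∋ x are {x1, x2, x3}, {x1, x2, x3, x4}; each meets A ∖ {x2}, so x IS a limit point.
  x = x3: opens ∋ x are {x1, x2, x3}, {x1, x2, x3, x4}; each meets A ∖ {x3}, so x IS a limit point.
  x = x4: open {x1, x4} ∋ x has {x1, x4} ∩ (A ∖ {x4}) = ∅, so x is NOT a limit point.
Collecting: A' = {x2, x3}.


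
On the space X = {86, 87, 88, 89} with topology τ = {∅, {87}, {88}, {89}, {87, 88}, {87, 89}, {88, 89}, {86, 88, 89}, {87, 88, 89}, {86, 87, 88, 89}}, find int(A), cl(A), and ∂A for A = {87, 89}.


int(A) = {87, 89}, cl(A) = {86, 87, 89}, ∂A = {86}.

Closed sets in (X, τ) are complements of opens:
  closed(X, τ) = {∅, {86}, {87}, {86, 87}, {86, 88}, {86, 89}, {86, 87, 88}, {86, 87, 89}, {86, 88, 89}, {86, 87, 88, 89}}.
int(A) = ⋃ {U ∈ τ : U ⊆ A}. Opens contained in A: ∅, {87}, {89}, {87, 89}.
Taking the union of these: int(A) = {87, 89}.
cl(A) = ⋂ {C closed : A ⊆ C}. Closed sets containing A: {86, 87, 89}, {86, 87, 88, 89}.
Intersecting these: cl(A) = {86, 87, 89}.
∂A = cl(A) ∖ int(A) = {86, 87, 89} ∖ {87, 89} = {86}.


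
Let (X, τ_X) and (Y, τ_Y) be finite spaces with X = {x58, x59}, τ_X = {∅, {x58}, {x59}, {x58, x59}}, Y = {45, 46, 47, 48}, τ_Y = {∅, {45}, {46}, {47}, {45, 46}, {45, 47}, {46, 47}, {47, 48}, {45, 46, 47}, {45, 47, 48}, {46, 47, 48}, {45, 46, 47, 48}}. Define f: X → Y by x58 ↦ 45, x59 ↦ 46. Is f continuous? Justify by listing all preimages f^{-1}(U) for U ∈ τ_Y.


f IS continuous.

Compute f^{-1}(U) for each U ∈ τ_Y:
  U = ∅: f^{-1}(U) = ∅ ∈ τ_X ✓.
  U = {45}: f^{-1}(U) = {x58} ∈ τ_X ✓.
  U = {46}: f^{-1}(U) = {x59} ∈ τ_X ✓.
  U = {47}: f^{-1}(U) = ∅ ∈ τ_X ✓.
  U = {45, 46}: f^{-1}(U) = {x58, x59} ∈ τ_X ✓.
  U = {45, 47}: f^{-1}(U) = {x58} ∈ τ_X ✓.
  U = {46, 47}: f^{-1}(U) = {x59} ∈ τ_X ✓.
  U = {47, 48}: f^{-1}(U) = ∅ ∈ τ_X ✓.
  U = {45, 46, 47}: f^{-1}(U) = {x58, x59} ∈ τ_X ✓.
  U = {45, 47, 48}: f^{-1}(U) = {x58} ∈ τ_X ✓.
  U = {46, 47, 48}: f^{-1}(U) = {x59} ∈ τ_X ✓.
  U = {45, 46, 47, 48}: f^{-1}(U) = {x58, x59} ∈ τ_X ✓.
Every preimage lies in τ_X, so f IS continuous.


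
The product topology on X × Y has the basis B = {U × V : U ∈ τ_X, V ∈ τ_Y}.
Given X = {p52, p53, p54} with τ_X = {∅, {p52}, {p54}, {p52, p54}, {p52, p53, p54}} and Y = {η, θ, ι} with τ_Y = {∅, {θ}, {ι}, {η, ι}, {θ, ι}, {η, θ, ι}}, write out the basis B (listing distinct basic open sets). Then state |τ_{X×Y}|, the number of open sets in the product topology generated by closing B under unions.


Basis B = {∅ × ∅, {p52} × {θ}, {p52} × {ι}, {p54} × {θ}, {p54} × {ι}, {p52} × {η, ι}, {p52} × {θ, ι}, {p52, p54} × {θ}, {p52, p54} × {ι}, {p54} × {η, ι}, {p54} × {θ, ι}, {p52} × {η, θ, ι}, {p52, p53, p54} × {θ}, {p52, p53, p54} × {ι}, {p54} × {η, θ, ι}, {p52, p54} × {η, ι}, {p52, p54} × {θ, ι}, {p52, p54} × {η, θ, ι}, {p52, p53, p54} × {η, ι}, {p52, p53, p54} × {θ, ι}, {p52, p53, p54} × {η, θ, ι}}; |τ_{X×Y}| = 70.

Enumerate products U × V with U ∈ τ_X, V ∈ τ_Y (deduplicated):
  ∅ × ∅ = {} (∅)
  {p52} × {θ} = {(p52,θ)}
  {p52} × {ι} = {(p52,ι)}
  {p54} × {θ} = {(p54,θ)}
  {p54} × {ι} = {(p54,ι)}
  {p52} × {η, ι} = {(p52,η), (p52,ι)}
  {p52} × {θ, ι} = {(p52,θ), (p52,ι)}
  {p52, p54} × {θ} = {(p52,θ), (p54,θ)}
  {p52, p54} × {ι} = {(p52,ι), (p54,ι)}
  {p54} × {η, ι} = {(p54,η), (p54,ι)}
  {p54} × {θ, ι} = {(p54,θ), (p54,ι)}
  {p52} × {η, θ, ι} = {(p52,η), (p52,θ), (p52,ι)}
  {p52, p53, p54} × {θ} = {(p52,θ), (p53,θ), (p54,θ)}
  {p52, p53, p54} × {ι} = {(p52,ι), (p53,ι), (p54,ι)}
  {p54} × {η, θ, ι} = {(p54,η), (p54,θ), (p54,ι)}
  {p52, p54} × {η, ι} = {(p52,η), (p52,ι), (p54,η), (p54,ι)}
  {p52, p54} × {θ, ι} = {(p52,θ), (p52,ι), (p54,θ), (p54,ι)}
  {p52, p54} × {η, θ, ι} = {(p52,η), (p52,θ), (p52,ι), (p54,η), (p54,θ), (p54,ι)}
  {p52, p53, p54} × {η, ι} = {(p52,η), (p52,ι), (p53,η), (p53,ι), (p54,η), (p54,ι)}
  {p52, p53, p54} × {θ, ι} = {(p52,θ), (p52,ι), (p53,θ), (p53,ι), (p54,θ), (p54,ι)}
  {p52, p53, p54} × {η, θ, ι} = {(p52,η), (p52,θ), (p52,ι), (p53,η), (p53,θ), (p53,ι), (p54,η), (p54,θ), (p54,ι)}
These 21 distinct sets form the basis B.
Close under arbitrary unions to get τ_{X×Y}; counting gives |τ_{X×Y}| = 70.


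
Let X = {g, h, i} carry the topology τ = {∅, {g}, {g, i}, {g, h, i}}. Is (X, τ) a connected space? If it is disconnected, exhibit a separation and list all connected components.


(X, τ) is connected.

Find clopen sets (U ∈ τ with X ∖ U ∈ τ):
  U = ∅, X ∖ U = {g, h, i} — both open, so U is clopen.
  U = {g, h, i}, X ∖ U = ∅ — both open, so U is clopen.
Only trivial clopens (∅ and X) exist, so (X, τ) is connected.
Compute connected components by grouping points that agree on all clopens:
  component: {g, h, i}


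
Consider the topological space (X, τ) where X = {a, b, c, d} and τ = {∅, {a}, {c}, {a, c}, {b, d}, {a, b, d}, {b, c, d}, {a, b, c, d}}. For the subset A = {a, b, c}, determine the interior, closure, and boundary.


int(A) = {a, c}, cl(A) = {a, b, c, d}, ∂A = {b, d}.

Closed sets in (X, τ) are complements of opens:
  closed(X, τ) = {∅, {a}, {c}, {a, c}, {b, d}, {a, b, d}, {b, c, d}, {a, b, c, d}}.
int(A) = ⋃ {U ∈ τ : U ⊆ A}. Opens contained in A: ∅, {a}, {c}, {a, c}.
Taking the union of these: int(A) = {a, c}.
cl(A) = ⋂ {C closed : A ⊆ C}. Closed sets containing A: {a, b, c, d}.
Intersecting these: cl(A) = {a, b, c, d}.
∂A = cl(A) ∖ int(A) = {a, b, c, d} ∖ {a, c} = {b, d}.


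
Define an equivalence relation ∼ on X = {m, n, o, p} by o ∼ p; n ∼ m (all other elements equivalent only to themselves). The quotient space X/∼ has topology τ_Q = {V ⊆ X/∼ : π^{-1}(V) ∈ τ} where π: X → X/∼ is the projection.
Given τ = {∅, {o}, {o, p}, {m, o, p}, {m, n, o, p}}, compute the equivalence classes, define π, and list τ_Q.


X/∼ = {[m=n], [o=p]}; |τ_Q| = 3.

Equivalence classes: [m=n], [o=p].
Quotient map π: X → X/∼ sends m ↦ [m=n], n ↦ [m=n], o ↦ [o=p], p ↦ [o=p].
For each subset V ⊆ X/∼, compute π^{-1}(V) ⊆ X and check whether π^{-1}(V) ∈ τ. V is open in τ_Q iff π^{-1}(V) ∈ τ.
  V = {}: π^{-1}(V) = ∅ ∈ τ ✓.
  V = {[m=n]}: π^{-1}(V) = {m, n} ∉ τ ✗.
  V = {[o=p]}: π^{-1}(V) = {o, p} ∈ τ ✓.
  V = {[m=n], [o=p]}: π^{-1}(V) = {m, n, o, p} ∈ τ ✓.
Open sets in the quotient: τ_Q = {{}, {[o=p]}, {[m=n], [o=p]}} (3 elements).


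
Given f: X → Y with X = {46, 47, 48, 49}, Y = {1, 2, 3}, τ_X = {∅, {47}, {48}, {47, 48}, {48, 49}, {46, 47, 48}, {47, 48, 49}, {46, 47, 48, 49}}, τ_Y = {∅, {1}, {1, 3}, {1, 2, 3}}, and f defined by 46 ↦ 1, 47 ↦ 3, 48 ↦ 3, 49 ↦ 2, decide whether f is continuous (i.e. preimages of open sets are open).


f is NOT continuous.

Compute f^{-1}(U) for each U ∈ τ_Y:
  U = ∅: f^{-1}(U) = ∅ ∈ τ_X ✓.
  U = {1}: f^{-1}(U) = {46} ∉ τ_X ✗.
  U = {1, 3}: f^{-1}(U) = {46, 47, 48} ∈ τ_X ✓.
  U = {1, 2, 3}: f^{-1}(U) = {46, 47, 48, 49} ∈ τ_X ✓.
Found U = {1} with f^{-1}(U) = {46} not in τ_X. Therefore f is NOT continuous.


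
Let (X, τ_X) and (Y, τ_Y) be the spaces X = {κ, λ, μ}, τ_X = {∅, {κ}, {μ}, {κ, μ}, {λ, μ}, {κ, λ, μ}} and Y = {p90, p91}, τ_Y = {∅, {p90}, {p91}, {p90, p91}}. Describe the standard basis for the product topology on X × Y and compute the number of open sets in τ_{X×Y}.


Basis B = {∅ × ∅, {κ} × {p90}, {κ} × {p91}, {μ} × {p90}, {μ} × {p91}, {κ} × {p90, p91}, {κ, μ} × {p90}, {κ, μ} × {p91}, {λ, μ} × {p90}, {λ, μ} × {p91}, {μ} × {p90, p91}, {κ, λ, μ} × {p90}, {κ, λ, μ} × {p91}, {κ, μ} × {p90, p91}, {λ, μ} × {p90, p91}, {κ, λ, μ} × {p90, p91}}; |τ_{X×Y}| = 36.

Enumerate products U × V with U ∈ τ_X, V ∈ τ_Y (deduplicated):
  ∅ × ∅ = {} (∅)
  {κ} × {p90} = {(κ,p90)}
  {κ} × {p91} = {(κ,p91)}
  {μ} × {p90} = {(μ,p90)}
  {μ} × {p91} = {(μ,p91)}
  {κ} × {p90, p91} = {(κ,p90), (κ,p91)}
  {κ, μ} × {p90} = {(κ,p90), (μ,p90)}
  {κ, μ} × {p91} = {(κ,p91), (μ,p91)}
  {λ, μ} × {p90} = {(λ,p90), (μ,p90)}
  {λ, μ} × {p91} = {(λ,p91), (μ,p91)}
  {μ} × {p90, p91} = {(μ,p90), (μ,p91)}
  {κ, λ, μ} × {p90} = {(κ,p90), (λ,p90), (μ,p90)}
  {κ, λ, μ} × {p91} = {(κ,p91), (λ,p91), (μ,p91)}
  {κ, μ} × {p90, p91} = {(κ,p90), (κ,p91), (μ,p90), (μ,p91)}
  {λ, μ} × {p90, p91} = {(λ,p90), (λ,p91), (μ,p90), (μ,p91)}
  {κ, λ, μ} × {p90, p91} = {(κ,p90), (κ,p91), (λ,p90), (λ,p91), (μ,p90), (μ,p91)}
These 16 distinct sets form the basis B.
Close under arbitrary unions to get τ_{X×Y}; counting gives |τ_{X×Y}| = 36.


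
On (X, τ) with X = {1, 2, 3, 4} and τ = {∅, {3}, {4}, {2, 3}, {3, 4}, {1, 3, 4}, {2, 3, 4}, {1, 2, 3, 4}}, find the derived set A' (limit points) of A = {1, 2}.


A' = ∅

For each x ∈ X, list the open sets U ∈ τ with x ∈ U, then check whether U ∩ (A ∖ {x}) ≠ ∅ for every such U.
  x = 1: open {1, 3, 4} ∋ x has {1, 3, 4} ∩ (A ∖ {1}) = ∅, so x is NOT a limit point.
  x = 2: open {2, 3} ∋ x has {2, 3} ∩ (A ∖ {2}) = ∅, so x is NOT a limit point.
  x = 3: open {3} ∋ x has {3} ∩ (A ∖ {3}) = ∅, so x is NOT a limit point.
  x = 4: open {4} ∋ x has {4} ∩ (A ∖ {4}) = ∅, so x is NOT a limit point.
Collecting: A' = ∅.


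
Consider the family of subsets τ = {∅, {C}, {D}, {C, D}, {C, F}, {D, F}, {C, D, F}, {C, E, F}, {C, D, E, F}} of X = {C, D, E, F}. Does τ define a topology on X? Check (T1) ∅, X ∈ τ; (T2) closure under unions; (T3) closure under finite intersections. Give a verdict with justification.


τ is NOT a topology on X.

Axiom (T1): ∅ ∈ τ? Yes; X ∈ τ? Yes.
Axiom (T2/T3): check pairwise unions and intersections of members of τ.
Counterexample for (T3): {C, F} ∩ {D, F} = {F} ∉ τ. Therefore τ is NOT a topology.


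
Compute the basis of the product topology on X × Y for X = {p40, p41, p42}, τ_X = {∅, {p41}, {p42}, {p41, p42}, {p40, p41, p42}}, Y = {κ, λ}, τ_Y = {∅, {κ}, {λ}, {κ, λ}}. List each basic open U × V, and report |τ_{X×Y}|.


Basis B = {∅ × ∅, {p41} × {κ}, {p41} × {λ}, {p42} × {κ}, {p42} × {λ}, {p41} × {κ, λ}, {p41, p42} × {κ}, {p41, p42} × {λ}, {p42} × {κ, λ}, {p40, p41, p42} × {κ}, {p40, p41, p42} × {λ}, {p41, p42} × {κ, λ}, {p40, p41, p42} × {κ, λ}}; |τ_{X×Y}| = 25.

Enumerate products U × V with U ∈ τ_X, V ∈ τ_Y (deduplicated):
  ∅ × ∅ = {} (∅)
  {p41} × {κ} = {(p41,κ)}
  {p41} × {λ} = {(p41,λ)}
  {p42} × {κ} = {(p42,κ)}
  {p42} × {λ} = {(p42,λ)}
  {p41} × {κ, λ} = {(p41,κ), (p41,λ)}
  {p41, p42} × {κ} = {(p41,κ), (p42,κ)}
  {p41, p42} × {λ} = {(p41,λ), (p42,λ)}
  {p42} × {κ, λ} = {(p42,κ), (p42,λ)}
  {p40, p41, p42} × {κ} = {(p40,κ), (p41,κ), (p42,κ)}
  {p40, p41, p42} × {λ} = {(p40,λ), (p41,λ), (p42,λ)}
  {p41, p42} × {κ, λ} = {(p41,κ), (p41,λ), (p42,κ), (p42,λ)}
  {p40, p41, p42} × {κ, λ} = {(p40,κ), (p40,λ), (p41,κ), (p41,λ), (p42,κ), (p42,λ)}
These 13 distinct sets form the basis B.
Close under arbitrary unions to get τ_{X×Y}; counting gives |τ_{X×Y}| = 25.


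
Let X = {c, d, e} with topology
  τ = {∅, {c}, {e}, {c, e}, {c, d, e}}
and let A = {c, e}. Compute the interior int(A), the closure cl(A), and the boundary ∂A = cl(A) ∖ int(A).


int(A) = {c, e}, cl(A) = {c, d, e}, ∂A = {d}.

Closed sets in (X, τ) are complements of opens:
  closed(X, τ) = {∅, {d}, {c, d}, {d, e}, {c, d, e}}.
int(A) = ⋃ {U ∈ τ : U ⊆ A}. Opens contained in A: ∅, {c}, {e}, {c, e}.
Taking the union of these: int(A) = {c, e}.
cl(A) = ⋂ {C closed : A ⊆ C}. Closed sets containing A: {c, d, e}.
Intersecting these: cl(A) = {c, d, e}.
∂A = cl(A) ∖ int(A) = {c, d, e} ∖ {c, e} = {d}.


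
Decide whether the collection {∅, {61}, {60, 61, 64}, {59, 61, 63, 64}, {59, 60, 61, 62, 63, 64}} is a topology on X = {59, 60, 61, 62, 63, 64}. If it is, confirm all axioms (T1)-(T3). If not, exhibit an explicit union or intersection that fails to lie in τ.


τ is NOT a topology on X.

Axiom (T1): ∅ ∈ τ? Yes; X ∈ τ? Yes.
Axiom (T2/T3): check pairwise unions and intersections of members of τ.
Counterexample for (T3): {60, 61, 64} ∩ {59, 61, 63, 64} = {61, 64} ∉ τ. Therefore τ is NOT a topology.


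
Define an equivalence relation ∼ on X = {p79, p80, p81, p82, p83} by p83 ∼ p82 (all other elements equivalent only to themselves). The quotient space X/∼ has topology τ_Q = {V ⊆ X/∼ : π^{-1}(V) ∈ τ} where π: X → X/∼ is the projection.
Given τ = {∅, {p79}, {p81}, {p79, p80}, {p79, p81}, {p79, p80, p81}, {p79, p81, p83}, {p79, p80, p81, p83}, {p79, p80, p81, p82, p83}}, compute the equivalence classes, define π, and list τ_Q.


X/∼ = {[p79], [p80], [p81], [p82=p83]}; |τ_Q| = 7.

Equivalence classes: [p79], [p80], [p81], [p82=p83].
Quotient map π: X → X/∼ sends p79 ↦ [p79], p80 ↦ [p80], p81 ↦ [p81], p82 ↦ [p82=p83], p83 ↦ [p82=p83].
For each subset V ⊆ X/∼, compute π^{-1}(V) ⊆ X and check whether π^{-1}(V) ∈ τ. V is open in τ_Q iff π^{-1}(V) ∈ τ.
  V = {}: π^{-1}(V) = ∅ ∈ τ ✓.
  V = {[p79]}: π^{-1}(V) = {p79} ∈ τ ✓.
  V = {[p80]}: π^{-1}(V) = {p80} ∉ τ ✗.
  V = {[p79], [p80]}: π^{-1}(V) = {p79, p80} ∈ τ ✓.
  V = {[p81]}: π^{-1}(V) = {p81} ∈ τ ✓.
  V = {[p79], [p81]}: π^{-1}(V) = {p79, p81} ∈ τ ✓.
  V = {[p80], [p81]}: π^{-1}(V) = {p80, p81} ∉ τ ✗.
  V = {[p79], [p80], [p81]}: π^{-1}(V) = {p79, p80, p81} ∈ τ ✓.
  V = {[p82=p83]}: π^{-1}(V) = {p82, p83} ∉ τ ✗.
  V = {[p79], [p82=p83]}: π^{-1}(V) = {p79, p82, p83} ∉ τ ✗.
  V = {[p80], [p82=p83]}: π^{-1}(V) = {p80, p82, p83} ∉ τ ✗.
  V = {[p79], [p80], [p82=p83]}: π^{-1}(V) = {p79, p80, p82, p83} ∉ τ ✗.
  V = {[p81], [p82=p83]}: π^{-1}(V) = {p81, p82, p83} ∉ τ ✗.
  V = {[p79], [p81], [p82=p83]}: π^{-1}(V) = {p79, p81, p82, p83} ∉ τ ✗.
  V = {[p80], [p81], [p82=p83]}: π^{-1}(V) = {p80, p81, p82, p83} ∉ τ ✗.
  V = {[p79], [p80], [p81], [p82=p83]}: π^{-1}(V) = {p79, p80, p81, p82, p83} ∈ τ ✓.
Open sets in the quotient: τ_Q = {{}, {[p79]}, {[p79], [p80]}, {[p81]}, {[p79], [p81]}, {[p79], [p80], [p81]}, {[p79], [p80], [p81], [p82=p83]}} (7 elements).


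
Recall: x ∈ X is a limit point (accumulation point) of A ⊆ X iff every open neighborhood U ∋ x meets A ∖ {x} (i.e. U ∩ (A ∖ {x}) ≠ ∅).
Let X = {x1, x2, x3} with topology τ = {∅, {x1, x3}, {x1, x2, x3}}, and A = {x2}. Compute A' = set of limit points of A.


A' = ∅

For each x ∈ X, list the open sets U ∈ τ with x ∈ U, then check whether U ∩ (A ∖ {x}) ≠ ∅ for every such U.
  x = x1: open {x1, x3} ∋ x has {x1, x3} ∩ (A ∖ {x1}) = ∅, so x is NOT a limit point.
  x = x2: open {x1, x2, x3} ∋ x has {x1, x2, x3} ∩ (A ∖ {x2}) = ∅, so x is NOT a limit point.
  x = x3: open {x1, x3} ∋ x has {x1, x3} ∩ (A ∖ {x3}) = ∅, so x is NOT a limit point.
Collecting: A' = ∅.


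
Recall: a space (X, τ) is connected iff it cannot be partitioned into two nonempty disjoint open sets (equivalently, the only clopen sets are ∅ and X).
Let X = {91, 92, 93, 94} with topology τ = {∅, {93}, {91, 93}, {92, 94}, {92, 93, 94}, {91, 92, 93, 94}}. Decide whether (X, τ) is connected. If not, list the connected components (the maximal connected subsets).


(X, τ) is disconnected; components = [{91, 93}, {92, 94}].

Find clopen sets (U ∈ τ with X ∖ U ∈ τ):
  U = ∅, X ∖ U = {91, 92, 93, 94} — both open, so U is clopen.
  U = {91, 93}, X ∖ U = {92, 94} — both open, so U is clopen.
  U = {92, 94}, X ∖ U = {91, 93} — both open, so U is clopen.
  U = {91, 92, 93, 94}, X ∖ U = ∅ — both open, so U is clopen.
Nontrivial clopen(s) exist: e.g. {91, 93}. So (X, τ) is disconnected.
Compute connected components by grouping points that agree on all clopens:
  component: {91, 93}
  component: {92, 94}


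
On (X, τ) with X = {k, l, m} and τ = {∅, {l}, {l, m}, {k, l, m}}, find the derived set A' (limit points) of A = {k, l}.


A' = {k, m}

For each x ∈ X, list the open sets U ∈ τ with x ∈ U, then check whether U ∩ (A ∖ {x}) ≠ ∅ for every such U.
  x = k: opens ∋ x are {k, l, m}; each meets A ∖ {k}, so x IS a limit point.
  x = l: open {l} ∋ x has {l} ∩ (A ∖ {l}) = ∅, so x is NOT a limit point.
  x = m: opens ∋ x are {l, m}, {k, l, m}; each meets A ∖ {m}, so x IS a limit point.
Collecting: A' = {k, m}.


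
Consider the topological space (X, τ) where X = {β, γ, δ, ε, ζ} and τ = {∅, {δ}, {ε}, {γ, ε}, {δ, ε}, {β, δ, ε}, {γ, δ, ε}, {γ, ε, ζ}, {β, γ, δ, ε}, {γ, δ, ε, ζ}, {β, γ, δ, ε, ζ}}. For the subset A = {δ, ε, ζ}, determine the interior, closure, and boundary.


int(A) = {δ, ε}, cl(A) = {β, γ, δ, ε, ζ}, ∂A = {β, γ, ζ}.

Closed sets in (X, τ) are complements of opens:
  closed(X, τ) = {∅, {β}, {ζ}, {β, δ}, {β, ζ}, {γ, ζ}, {β, γ, ζ}, {β, δ, ζ}, {β, γ, δ, ζ}, {β, γ, ε, ζ}, {β, γ, δ, ε, ζ}}.
int(A) = ⋃ {U ∈ τ : U ⊆ A}. Opens contained in A: ∅, {δ}, {ε}, {δ, ε}.
Taking the union of these: int(A) = {δ, ε}.
cl(A) = ⋂ {C closed : A ⊆ C}. Closed sets containing A: {β, γ, δ, ε, ζ}.
Intersecting these: cl(A) = {β, γ, δ, ε, ζ}.
∂A = cl(A) ∖ int(A) = {β, γ, δ, ε, ζ} ∖ {δ, ε} = {β, γ, ζ}.


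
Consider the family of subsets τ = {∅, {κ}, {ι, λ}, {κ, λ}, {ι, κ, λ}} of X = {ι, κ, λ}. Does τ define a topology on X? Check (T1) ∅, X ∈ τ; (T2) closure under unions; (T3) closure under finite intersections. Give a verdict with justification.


τ is NOT a topology on X.

Axiom (T1): ∅ ∈ τ? Yes; X ∈ τ? Yes.
Axiom (T2/T3): check pairwise unions and intersections of members of τ.
Counterexample for (T3): {ι, λ} ∩ {κ, λ} = {λ} ∉ τ. Therefore τ is NOT a topology.


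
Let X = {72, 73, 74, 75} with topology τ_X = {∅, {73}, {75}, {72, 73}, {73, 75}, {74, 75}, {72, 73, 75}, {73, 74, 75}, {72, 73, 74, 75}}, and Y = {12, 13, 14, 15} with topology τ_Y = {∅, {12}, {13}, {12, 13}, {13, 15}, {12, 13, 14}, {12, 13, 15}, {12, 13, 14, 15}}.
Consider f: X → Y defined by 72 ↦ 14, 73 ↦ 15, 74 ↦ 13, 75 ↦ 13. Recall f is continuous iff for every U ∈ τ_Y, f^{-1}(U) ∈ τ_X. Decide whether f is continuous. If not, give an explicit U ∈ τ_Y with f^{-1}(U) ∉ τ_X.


f is NOT continuous.

Compute f^{-1}(U) for each U ∈ τ_Y:
  U = ∅: f^{-1}(U) = ∅ ∈ τ_X ✓.
  U = {12}: f^{-1}(U) = ∅ ∈ τ_X ✓.
  U = {13}: f^{-1}(U) = {74, 75} ∈ τ_X ✓.
  U = {12, 13}: f^{-1}(U) = {74, 75} ∈ τ_X ✓.
  U = {13, 15}: f^{-1}(U) = {73, 74, 75} ∈ τ_X ✓.
  U = {12, 13, 14}: f^{-1}(U) = {72, 74, 75} ∉ τ_X ✗.
  U = {12, 13, 15}: f^{-1}(U) = {73, 74, 75} ∈ τ_X ✓.
  U = {12, 13, 14, 15}: f^{-1}(U) = {72, 73, 74, 75} ∈ τ_X ✓.
Found U = {12, 13, 14} with f^{-1}(U) = {72, 74, 75} not in τ_X. Therefore f is NOT continuous.


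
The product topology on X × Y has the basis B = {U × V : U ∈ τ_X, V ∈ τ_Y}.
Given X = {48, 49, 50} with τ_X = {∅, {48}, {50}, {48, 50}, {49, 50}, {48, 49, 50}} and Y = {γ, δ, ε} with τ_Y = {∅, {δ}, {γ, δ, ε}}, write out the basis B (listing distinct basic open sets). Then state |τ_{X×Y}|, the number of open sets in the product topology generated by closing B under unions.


Basis B = {∅ × ∅, {48} × {δ}, {50} × {δ}, {48, 50} × {δ}, {49, 50} × {δ}, {48} × {γ, δ, ε}, {48, 49, 50} × {δ}, {50} × {γ, δ, ε}, {48, 50} × {γ, δ, ε}, {49, 50} × {γ, δ, ε}, {48, 49, 50} × {γ, δ, ε}}; |τ_{X×Y}| = 18.

Enumerate products U × V with U ∈ τ_X, V ∈ τ_Y (deduplicated):
  ∅ × ∅ = {} (∅)
  {48} × {δ} = {(48,δ)}
  {50} × {δ} = {(50,δ)}
  {48, 50} × {δ} = {(48,δ), (50,δ)}
  {49, 50} × {δ} = {(49,δ), (50,δ)}
  {48} × {γ, δ, ε} = {(48,γ), (48,δ), (48,ε)}
  {48, 49, 50} × {δ} = {(48,δ), (49,δ), (50,δ)}
  {50} × {γ, δ, ε} = {(50,γ), (50,δ), (50,ε)}
  {48, 50} × {γ, δ, ε} = {(48,γ), (48,δ), (48,ε), (50,γ), (50,δ), (50,ε)}
  {49, 50} × {γ, δ, ε} = {(49,γ), (49,δ), (49,ε), (50,γ), (50,δ), (50,ε)}
  {48, 49, 50} × {γ, δ, ε} = {(48,γ), (48,δ), (48,ε), (49,γ), (49,δ), (49,ε), (50,γ), (50,δ), (50,ε)}
These 11 distinct sets form the basis B.
Close under arbitrary unions to get τ_{X×Y}; counting gives |τ_{X×Y}| = 18.


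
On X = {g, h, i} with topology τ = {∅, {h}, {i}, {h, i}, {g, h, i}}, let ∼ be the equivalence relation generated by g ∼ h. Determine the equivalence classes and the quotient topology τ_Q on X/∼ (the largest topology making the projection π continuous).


X/∼ = {[g=h], [i]}; |τ_Q| = 3.

Equivalence classes: [g=h], [i].
Quotient map π: X → X/∼ sends g ↦ [g=h], h ↦ [g=h], i ↦ [i].
For each subset V ⊆ X/∼, compute π^{-1}(V) ⊆ X and check whether π^{-1}(V) ∈ τ. V is open in τ_Q iff π^{-1}(V) ∈ τ.
  V = {}: π^{-1}(V) = ∅ ∈ τ ✓.
  V = {[g=h]}: π^{-1}(V) = {g, h} ∉ τ ✗.
  V = {[i]}: π^{-1}(V) = {i} ∈ τ ✓.
  V = {[g=h], [i]}: π^{-1}(V) = {g, h, i} ∈ τ ✓.
Open sets in the quotient: τ_Q = {{}, {[i]}, {[g=h], [i]}} (3 elements).


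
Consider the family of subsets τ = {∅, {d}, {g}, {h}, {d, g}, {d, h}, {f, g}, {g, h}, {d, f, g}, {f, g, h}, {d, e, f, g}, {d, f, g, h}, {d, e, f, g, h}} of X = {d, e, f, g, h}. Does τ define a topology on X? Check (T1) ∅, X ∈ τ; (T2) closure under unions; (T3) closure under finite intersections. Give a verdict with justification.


τ is NOT a topology on X.

Axiom (T1): ∅ ∈ τ? Yes; X ∈ τ? Yes.
Axiom (T2/T3): check pairwise unions and intersections of members of τ.
Counterexample for (T2): {d} ∪ {g, h} = {d, g, h} ∉ τ. Therefore τ is NOT a topology.


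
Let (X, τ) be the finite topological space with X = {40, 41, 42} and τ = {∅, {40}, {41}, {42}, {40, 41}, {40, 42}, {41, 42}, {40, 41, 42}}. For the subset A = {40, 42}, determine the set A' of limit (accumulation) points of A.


A' = ∅

For each x ∈ X, list the open sets U ∈ τ with x ∈ U, then check whether U ∩ (A ∖ {x}) ≠ ∅ for every such U.
  x = 40: open {40} ∋ x has {40} ∩ (A ∖ {40}) = ∅, so x is NOT a limit point.
  x = 41: open {41} ∋ x has {41} ∩ (A ∖ {41}) = ∅, so x is NOT a limit point.
  x = 42: open {42} ∋ x has {42} ∩ (A ∖ {42}) = ∅, so x is NOT a limit point.
Collecting: A' = ∅.


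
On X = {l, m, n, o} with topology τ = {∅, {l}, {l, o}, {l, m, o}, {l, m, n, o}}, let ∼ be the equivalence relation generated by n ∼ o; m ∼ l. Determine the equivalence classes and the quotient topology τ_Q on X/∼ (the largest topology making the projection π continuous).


X/∼ = {[l=m], [n=o]}; |τ_Q| = 2.

Equivalence classes: [l=m], [n=o].
Quotient map π: X → X/∼ sends l ↦ [l=m], m ↦ [l=m], n ↦ [n=o], o ↦ [n=o].
For each subset V ⊆ X/∼, compute π^{-1}(V) ⊆ X and check whether π^{-1}(V) ∈ τ. V is open in τ_Q iff π^{-1}(V) ∈ τ.
  V = {}: π^{-1}(V) = ∅ ∈ τ ✓.
  V = {[l=m]}: π^{-1}(V) = {l, m} ∉ τ ✗.
  V = {[n=o]}: π^{-1}(V) = {n, o} ∉ τ ✗.
  V = {[l=m], [n=o]}: π^{-1}(V) = {l, m, n, o} ∈ τ ✓.
Open sets in the quotient: τ_Q = {{}, {[l=m], [n=o]}} (2 elements).


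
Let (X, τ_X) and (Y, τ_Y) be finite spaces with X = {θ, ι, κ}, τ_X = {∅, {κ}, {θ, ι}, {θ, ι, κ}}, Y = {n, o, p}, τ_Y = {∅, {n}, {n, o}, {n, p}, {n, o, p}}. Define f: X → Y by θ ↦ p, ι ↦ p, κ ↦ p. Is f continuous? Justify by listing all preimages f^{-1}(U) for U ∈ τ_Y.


f IS continuous.

Compute f^{-1}(U) for each U ∈ τ_Y:
  U = ∅: f^{-1}(U) = ∅ ∈ τ_X ✓.
  U = {n}: f^{-1}(U) = ∅ ∈ τ_X ✓.
  U = {n, o}: f^{-1}(U) = ∅ ∈ τ_X ✓.
  U = {n, p}: f^{-1}(U) = {θ, ι, κ} ∈ τ_X ✓.
  U = {n, o, p}: f^{-1}(U) = {θ, ι, κ} ∈ τ_X ✓.
Every preimage lies in τ_X, so f IS continuous.


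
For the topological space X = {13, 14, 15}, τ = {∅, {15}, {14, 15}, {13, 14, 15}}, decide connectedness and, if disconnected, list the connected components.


(X, τ) is connected.

Find clopen sets (U ∈ τ with X ∖ U ∈ τ):
  U = ∅, X ∖ U = {13, 14, 15} — both open, so U is clopen.
  U = {13, 14, 15}, X ∖ U = ∅ — both open, so U is clopen.
Only trivial clopens (∅ and X) exist, so (X, τ) is connected.
Compute connected components by grouping points that agree on all clopens:
  component: {13, 14, 15}


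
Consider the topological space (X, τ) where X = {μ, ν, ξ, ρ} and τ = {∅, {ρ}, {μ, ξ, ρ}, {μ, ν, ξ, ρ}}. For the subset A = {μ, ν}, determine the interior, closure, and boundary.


int(A) = ∅, cl(A) = {μ, ν, ξ}, ∂A = {μ, ν, ξ}.

Closed sets in (X, τ) are complements of opens:
  closed(X, τ) = {∅, {ν}, {μ, ν, ξ}, {μ, ν, ξ, ρ}}.
int(A) = ⋃ {U ∈ τ : U ⊆ A}. Opens contained in A: ∅.
Taking the union of these: int(A) = ∅.
cl(A) = ⋂ {C closed : A ⊆ C}. Closed sets containing A: {μ, ν, ξ}, {μ, ν, ξ, ρ}.
Intersecting these: cl(A) = {μ, ν, ξ}.
∂A = cl(A) ∖ int(A) = {μ, ν, ξ} ∖ ∅ = {μ, ν, ξ}.


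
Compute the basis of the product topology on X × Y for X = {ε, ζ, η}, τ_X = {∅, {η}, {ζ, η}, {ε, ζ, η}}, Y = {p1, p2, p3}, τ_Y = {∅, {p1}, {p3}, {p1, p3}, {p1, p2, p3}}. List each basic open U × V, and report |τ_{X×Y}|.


Basis B = {∅ × ∅, {η} × {p1}, {η} × {p3}, {ζ, η} × {p1}, {ζ, η} × {p3}, {η} × {p1, p3}, {ε, ζ, η} × {p1}, {ε, ζ, η} × {p3}, {η} × {p1, p2, p3}, {ζ, η} × {p1, p3}, {ε, ζ, η} × {p1, p3}, {ζ, η} × {p1, p2, p3}, {ε, ζ, η} × {p1, p2, p3}}; |τ_{X×Y}| = 30.

Enumerate products U × V with U ∈ τ_X, V ∈ τ_Y (deduplicated):
  ∅ × ∅ = {} (∅)
  {η} × {p1} = {(η,p1)}
  {η} × {p3} = {(η,p3)}
  {ζ, η} × {p1} = {(ζ,p1), (η,p1)}
  {ζ, η} × {p3} = {(ζ,p3), (η,p3)}
  {η} × {p1, p3} = {(η,p1), (η,p3)}
  {ε, ζ, η} × {p1} = {(ε,p1), (ζ,p1), (η,p1)}
  {ε, ζ, η} × {p3} = {(ε,p3), (ζ,p3), (η,p3)}
  {η} × {p1, p2, p3} = {(η,p1), (η,p2), (η,p3)}
  {ζ, η} × {p1, p3} = {(ζ,p1), (ζ,p3), (η,p1), (η,p3)}
  {ε, ζ, η} × {p1, p3} = {(ε,p1), (ε,p3), (ζ,p1), (ζ,p3), (η,p1), (η,p3)}
  {ζ, η} × {p1, p2, p3} = {(ζ,p1), (ζ,p2), (ζ,p3), (η,p1), (η,p2), (η,p3)}
  {ε, ζ, η} × {p1, p2, p3} = {(ε,p1), (ε,p2), (ε,p3), (ζ,p1), (ζ,p2), (ζ,p3), (η,p1), (η,p2), (η,p3)}
These 13 distinct sets form the basis B.
Close under arbitrary unions to get τ_{X×Y}; counting gives |τ_{X×Y}| = 30.


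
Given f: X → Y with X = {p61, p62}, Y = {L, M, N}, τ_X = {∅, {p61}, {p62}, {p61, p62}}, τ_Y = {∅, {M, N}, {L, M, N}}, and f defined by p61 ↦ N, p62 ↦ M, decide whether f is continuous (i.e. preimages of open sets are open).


f IS continuous.

Compute f^{-1}(U) for each U ∈ τ_Y:
  U = ∅: f^{-1}(U) = ∅ ∈ τ_X ✓.
  U = {M, N}: f^{-1}(U) = {p61, p62} ∈ τ_X ✓.
  U = {L, M, N}: f^{-1}(U) = {p61, p62} ∈ τ_X ✓.
Every preimage lies in τ_X, so f IS continuous.
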